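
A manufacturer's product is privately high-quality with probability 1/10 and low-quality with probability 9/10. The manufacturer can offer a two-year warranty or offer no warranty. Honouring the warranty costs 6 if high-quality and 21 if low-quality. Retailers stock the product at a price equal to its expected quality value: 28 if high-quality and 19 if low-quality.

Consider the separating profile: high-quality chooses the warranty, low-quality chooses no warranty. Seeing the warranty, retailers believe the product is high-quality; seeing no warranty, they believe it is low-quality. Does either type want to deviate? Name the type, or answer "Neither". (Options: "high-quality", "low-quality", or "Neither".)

Neither

The warranty pays 28; no warranty pays 19.
high-quality: assigned the warranty, nets 28 − 6 = 22; deviating to no warranty nets 19.
low-quality: assigned no warranty, nets 19; deviating to the warranty nets 28 − 21 = 7.
Both types strictly prefer their assigned action; no profitable deviation.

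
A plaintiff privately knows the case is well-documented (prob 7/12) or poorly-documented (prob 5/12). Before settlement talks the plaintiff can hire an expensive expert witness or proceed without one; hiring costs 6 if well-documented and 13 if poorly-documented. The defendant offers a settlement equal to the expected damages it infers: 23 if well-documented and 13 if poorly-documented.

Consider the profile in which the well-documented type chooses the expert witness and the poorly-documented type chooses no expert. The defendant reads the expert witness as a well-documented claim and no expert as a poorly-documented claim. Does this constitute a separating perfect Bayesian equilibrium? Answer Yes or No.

Yes

Under these beliefs, the expert witness earns settlement 23 and no expert earns settlement 13.
well-documented: the expert witness nets 23 − 6 = 17; no expert nets 13. well-documented prefers the expert witness.
poorly-documented: the expert witness nets 23 − 13 = 10; no expert nets 13. poorly-documented prefers no expert.
Neither type deviates, so the separating profile is an equilibrium.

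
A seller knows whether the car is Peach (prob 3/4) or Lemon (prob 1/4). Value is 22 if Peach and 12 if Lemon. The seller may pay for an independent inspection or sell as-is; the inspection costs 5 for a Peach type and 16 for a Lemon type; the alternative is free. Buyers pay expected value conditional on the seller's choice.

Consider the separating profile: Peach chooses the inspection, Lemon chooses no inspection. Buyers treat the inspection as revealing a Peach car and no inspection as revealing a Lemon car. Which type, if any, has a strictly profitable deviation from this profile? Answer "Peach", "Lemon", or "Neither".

The inspection pays 22; no inspection pays 12.
Peach: assigned the inspection, nets 22 − 5 = 17; deviating to no inspection nets 12.
Lemon: assigned no inspection, nets 12; deviating to the inspection nets 22 − 16 = 6.
Both types strictly prefer their assigned action; no profitable deviation.

Neither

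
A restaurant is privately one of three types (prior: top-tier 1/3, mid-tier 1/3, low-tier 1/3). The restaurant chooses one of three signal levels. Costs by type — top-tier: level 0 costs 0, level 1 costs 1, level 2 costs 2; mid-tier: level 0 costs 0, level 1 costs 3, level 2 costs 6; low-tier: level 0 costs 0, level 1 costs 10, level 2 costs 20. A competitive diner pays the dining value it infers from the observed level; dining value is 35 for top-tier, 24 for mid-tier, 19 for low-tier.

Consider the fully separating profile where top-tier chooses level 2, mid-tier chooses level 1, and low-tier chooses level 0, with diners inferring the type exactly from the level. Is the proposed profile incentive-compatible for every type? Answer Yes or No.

Separating price premiums: level 2 → 35, level 1 → 24, level 0 → 19.
top-tier (assigned level 2): level 0: 19 − 0 = 19; level 1: 24 − 1 = 23; level 2: 35 − 2 = 33. top-tier stays.
mid-tier (assigned level 1): level 0: 19 − 0 = 19; level 1: 24 − 3 = 21; level 2: 35 − 6 = 29. mid-tier prefers level 2.
low-tier (assigned level 0): level 0: 19 − 0 = 19; level 1: 24 − 10 = 14; level 2: 35 − 20 = 15. low-tier stays.
At least one type deviates; the separating profile fails.

No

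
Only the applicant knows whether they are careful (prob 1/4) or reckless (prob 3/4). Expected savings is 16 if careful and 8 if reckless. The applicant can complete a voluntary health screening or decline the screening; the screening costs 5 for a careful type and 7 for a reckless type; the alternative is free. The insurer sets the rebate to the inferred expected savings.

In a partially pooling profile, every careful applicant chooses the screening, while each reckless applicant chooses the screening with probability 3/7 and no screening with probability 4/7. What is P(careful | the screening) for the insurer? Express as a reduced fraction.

7/16

P(the screening) = (1/4)·1 + (3/4)·(3/7) = 4/7.
By Bayes' rule, P(careful | the screening) = (1/4) / (4/7) = 7/16.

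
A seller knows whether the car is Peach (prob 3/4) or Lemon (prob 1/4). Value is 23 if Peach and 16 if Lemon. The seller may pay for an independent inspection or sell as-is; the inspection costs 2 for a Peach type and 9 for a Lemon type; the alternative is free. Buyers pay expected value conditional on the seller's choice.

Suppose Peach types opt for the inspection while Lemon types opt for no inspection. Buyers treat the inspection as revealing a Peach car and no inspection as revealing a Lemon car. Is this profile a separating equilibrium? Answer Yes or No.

Yes

Under these beliefs, the inspection earns price 23 and no inspection earns price 16.
Peach: the inspection nets 23 − 2 = 21; no inspection nets 16. Peach prefers the inspection.
Lemon: the inspection nets 23 − 9 = 14; no inspection nets 16. Lemon prefers no inspection.
Neither type deviates, so the separating profile is an equilibrium.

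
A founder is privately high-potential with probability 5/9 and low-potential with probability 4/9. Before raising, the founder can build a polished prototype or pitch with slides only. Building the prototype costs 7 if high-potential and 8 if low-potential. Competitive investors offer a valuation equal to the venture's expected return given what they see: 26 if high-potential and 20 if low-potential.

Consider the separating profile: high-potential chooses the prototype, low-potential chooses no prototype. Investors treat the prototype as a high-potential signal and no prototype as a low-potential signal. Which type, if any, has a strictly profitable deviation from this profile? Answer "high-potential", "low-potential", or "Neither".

high-potential

The prototype pays 26; no prototype pays 20.
high-potential: assigned the prototype, nets 26 − 7 = 19; deviating to no prototype nets 20.
low-potential: assigned no prototype, nets 20; deviating to the prototype nets 26 − 8 = 18.
The high-potential type gains 1 by deviating.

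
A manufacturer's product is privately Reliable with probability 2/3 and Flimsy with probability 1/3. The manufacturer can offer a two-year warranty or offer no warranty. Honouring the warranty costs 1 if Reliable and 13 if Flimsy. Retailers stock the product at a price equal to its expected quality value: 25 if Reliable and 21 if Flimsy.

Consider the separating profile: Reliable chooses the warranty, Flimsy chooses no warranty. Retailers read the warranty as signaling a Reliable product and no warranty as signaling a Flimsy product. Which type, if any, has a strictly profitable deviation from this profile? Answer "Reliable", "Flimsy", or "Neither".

The warranty pays 25; no warranty pays 21.
Reliable: assigned the warranty, nets 25 − 1 = 24; deviating to no warranty nets 21.
Flimsy: assigned no warranty, nets 21; deviating to the warranty nets 25 − 13 = 12.
Both types strictly prefer their assigned action; no profitable deviation.

Neither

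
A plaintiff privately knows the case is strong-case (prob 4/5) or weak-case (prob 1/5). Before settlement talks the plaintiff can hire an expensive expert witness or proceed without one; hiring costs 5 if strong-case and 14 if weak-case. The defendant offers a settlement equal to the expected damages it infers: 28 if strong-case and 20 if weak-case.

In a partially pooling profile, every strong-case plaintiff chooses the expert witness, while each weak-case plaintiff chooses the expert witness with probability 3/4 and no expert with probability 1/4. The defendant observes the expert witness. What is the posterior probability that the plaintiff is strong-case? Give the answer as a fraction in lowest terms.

16/19

P(the expert witness) = (4/5)·1 + (1/5)·(3/4) = 19/20.
By Bayes' rule, P(strong-case | the expert witness) = (4/5) / (19/20) = 16/19.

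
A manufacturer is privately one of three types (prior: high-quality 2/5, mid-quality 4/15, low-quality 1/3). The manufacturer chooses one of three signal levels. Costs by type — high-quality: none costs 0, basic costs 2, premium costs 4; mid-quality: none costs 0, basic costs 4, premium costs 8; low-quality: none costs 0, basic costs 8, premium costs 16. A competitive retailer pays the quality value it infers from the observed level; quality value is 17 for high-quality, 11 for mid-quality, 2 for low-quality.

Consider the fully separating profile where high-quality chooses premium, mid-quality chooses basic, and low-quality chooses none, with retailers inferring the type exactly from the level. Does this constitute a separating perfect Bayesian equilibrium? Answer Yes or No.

No

Separating prices: premium → 17, basic → 11, none → 2.
high-quality (assigned premium): none: 2 − 0 = 2; basic: 11 − 2 = 9; premium: 17 − 4 = 13. high-quality stays.
mid-quality (assigned basic): none: 2 − 0 = 2; basic: 11 − 4 = 7; premium: 17 − 8 = 9. mid-quality prefers premium.
low-quality (assigned none): none: 2 − 0 = 2; basic: 11 − 8 = 3; premium: 17 − 16 = 1. low-quality prefers basic.
At least one type deviates; the separating profile fails.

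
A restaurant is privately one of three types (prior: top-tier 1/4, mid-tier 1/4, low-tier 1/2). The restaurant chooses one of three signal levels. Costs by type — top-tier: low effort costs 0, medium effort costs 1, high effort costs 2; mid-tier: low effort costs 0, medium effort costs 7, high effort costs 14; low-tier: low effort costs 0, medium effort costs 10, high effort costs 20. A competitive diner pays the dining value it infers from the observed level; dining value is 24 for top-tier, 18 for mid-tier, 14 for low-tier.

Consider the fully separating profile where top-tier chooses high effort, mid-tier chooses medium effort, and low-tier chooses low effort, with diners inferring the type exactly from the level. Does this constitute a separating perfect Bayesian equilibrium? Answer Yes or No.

No

Separating price premiums: high effort → 24, medium effort → 18, low effort → 14.
top-tier (assigned high effort): low effort: 14 − 0 = 14; medium effort: 18 − 1 = 17; high effort: 24 − 2 = 22. top-tier stays.
mid-tier (assigned medium effort): low effort: 14 − 0 = 14; medium effort: 18 − 7 = 11; high effort: 24 − 14 = 10. mid-tier prefers low effort.
low-tier (assigned low effort): low effort: 14 − 0 = 14; medium effort: 18 − 10 = 8; high effort: 24 − 20 = 4. low-tier stays.
At least one type deviates; the separating profile fails.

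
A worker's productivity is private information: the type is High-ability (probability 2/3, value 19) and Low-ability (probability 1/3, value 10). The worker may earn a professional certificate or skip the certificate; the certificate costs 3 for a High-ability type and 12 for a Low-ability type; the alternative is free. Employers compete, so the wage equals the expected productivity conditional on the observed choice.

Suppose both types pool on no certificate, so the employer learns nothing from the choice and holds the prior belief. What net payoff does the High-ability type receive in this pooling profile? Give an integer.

Pooled wage = 2/3·19 + 1/3·10 = 16.
High-ability pays no cost for no certificate, so net payoff = 16.

16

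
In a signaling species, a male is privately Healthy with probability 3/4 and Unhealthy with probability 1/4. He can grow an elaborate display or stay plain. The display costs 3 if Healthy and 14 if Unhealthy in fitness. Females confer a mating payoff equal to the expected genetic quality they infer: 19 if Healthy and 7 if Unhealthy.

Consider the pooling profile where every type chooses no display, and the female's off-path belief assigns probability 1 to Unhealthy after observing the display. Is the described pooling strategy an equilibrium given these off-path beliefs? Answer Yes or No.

On path, the female holds the prior and pays 3/4·19 + 1/4·7 = 16. Off path (the display), believing Unhealthy, it pays 7.
Healthy: no display nets 16; the display nets 7 − 3 = 4. Healthy stays.
Unhealthy: no display nets 16; the display nets 7 − 14 = -7. Unhealthy stays.
No type deviates, so pooling is sustained.

Yes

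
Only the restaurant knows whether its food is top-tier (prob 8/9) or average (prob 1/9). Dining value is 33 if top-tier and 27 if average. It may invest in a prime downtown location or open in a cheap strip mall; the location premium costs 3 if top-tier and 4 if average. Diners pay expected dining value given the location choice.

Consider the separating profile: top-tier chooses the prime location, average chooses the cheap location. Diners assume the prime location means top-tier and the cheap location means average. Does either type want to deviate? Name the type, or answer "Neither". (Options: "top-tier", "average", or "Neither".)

The prime location pays 33; the cheap location pays 27.
top-tier: assigned the prime location, nets 33 − 3 = 30; deviating to the cheap location nets 27.
average: assigned the cheap location, nets 27; deviating to the prime location nets 33 − 4 = 29.
The average type gains 2 by deviating.

average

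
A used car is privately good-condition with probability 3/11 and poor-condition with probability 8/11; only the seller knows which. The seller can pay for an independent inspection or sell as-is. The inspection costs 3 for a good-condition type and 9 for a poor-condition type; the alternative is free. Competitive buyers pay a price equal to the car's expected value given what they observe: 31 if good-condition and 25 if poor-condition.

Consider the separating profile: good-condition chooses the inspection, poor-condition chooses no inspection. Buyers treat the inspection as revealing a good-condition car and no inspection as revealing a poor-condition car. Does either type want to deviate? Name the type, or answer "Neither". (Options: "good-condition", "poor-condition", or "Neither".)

Neither

The inspection pays 31; no inspection pays 25.
good-condition: assigned the inspection, nets 31 − 3 = 28; deviating to no inspection nets 25.
poor-condition: assigned no inspection, nets 25; deviating to the inspection nets 31 − 9 = 22.
Both types strictly prefer their assigned action; no profitable deviation.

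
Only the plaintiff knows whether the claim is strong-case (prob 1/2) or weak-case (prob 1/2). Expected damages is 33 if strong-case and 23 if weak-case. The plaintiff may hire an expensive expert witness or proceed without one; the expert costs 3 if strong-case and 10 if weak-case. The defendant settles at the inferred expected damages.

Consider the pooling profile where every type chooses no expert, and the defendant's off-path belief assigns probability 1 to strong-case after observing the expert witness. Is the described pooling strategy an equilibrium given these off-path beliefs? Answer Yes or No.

On path, the defendant holds the prior and pays 1/2·33 + 1/2·23 = 28. Off path (the expert witness), believing strong-case, it pays 33.
strong-case: no expert nets 28; the expert witness nets 33 − 3 = 30. strong-case would deviate.
weak-case: no expert nets 28; the expert witness nets 33 − 10 = 23. weak-case stays.
A type deviates, so pooling fails.

No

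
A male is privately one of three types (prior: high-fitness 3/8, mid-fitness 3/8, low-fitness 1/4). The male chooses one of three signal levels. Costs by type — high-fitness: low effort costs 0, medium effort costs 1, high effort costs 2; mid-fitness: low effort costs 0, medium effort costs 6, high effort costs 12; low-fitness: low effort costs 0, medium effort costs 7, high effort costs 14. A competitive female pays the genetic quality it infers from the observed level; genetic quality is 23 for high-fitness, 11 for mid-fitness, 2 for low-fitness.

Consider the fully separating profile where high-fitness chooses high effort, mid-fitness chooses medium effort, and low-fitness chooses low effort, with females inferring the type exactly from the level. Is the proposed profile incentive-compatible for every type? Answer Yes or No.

Separating mating payoffs: high effort → 23, medium effort → 11, low effort → 2.
high-fitness (assigned high effort): low effort: 2 − 0 = 2; medium effort: 11 − 1 = 10; high effort: 23 − 2 = 21. high-fitness stays.
mid-fitness (assigned medium effort): low effort: 2 − 0 = 2; medium effort: 11 − 6 = 5; high effort: 23 − 12 = 11. mid-fitness prefers high effort.
low-fitness (assigned low effort): low effort: 2 − 0 = 2; medium effort: 11 − 7 = 4; high effort: 23 − 14 = 9. low-fitness prefers high effort.
At least one type deviates; the separating profile fails.

No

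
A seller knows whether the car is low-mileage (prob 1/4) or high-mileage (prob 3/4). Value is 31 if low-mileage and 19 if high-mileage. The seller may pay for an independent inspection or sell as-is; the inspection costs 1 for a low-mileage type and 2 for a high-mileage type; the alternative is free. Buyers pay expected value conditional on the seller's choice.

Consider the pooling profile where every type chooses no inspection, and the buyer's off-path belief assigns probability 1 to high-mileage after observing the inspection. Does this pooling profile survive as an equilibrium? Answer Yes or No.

On path, the buyer holds the prior and pays 1/4·31 + 3/4·19 = 22. Off path (the inspection), believing high-mileage, it pays 19.
low-mileage: no inspection nets 22; the inspection nets 19 − 1 = 18. low-mileage stays.
high-mileage: no inspection nets 22; the inspection nets 19 − 2 = 17. high-mileage stays.
No type deviates, so pooling is sustained.

Yes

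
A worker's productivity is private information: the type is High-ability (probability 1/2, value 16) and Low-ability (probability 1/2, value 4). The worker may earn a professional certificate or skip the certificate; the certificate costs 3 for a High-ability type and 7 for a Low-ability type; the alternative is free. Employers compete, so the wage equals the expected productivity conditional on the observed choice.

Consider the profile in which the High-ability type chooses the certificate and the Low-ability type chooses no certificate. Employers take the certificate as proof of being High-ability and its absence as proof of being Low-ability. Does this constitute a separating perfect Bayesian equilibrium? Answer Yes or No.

Under these beliefs, the certificate earns wage 16 and no certificate earns wage 4.
High-ability: the certificate nets 16 − 3 = 13; no certificate nets 4. High-ability prefers the certificate.
Low-ability: the certificate nets 16 − 7 = 9; no certificate nets 4. Low-ability would deviate to the certificate.
Low-ability has a profitable deviation, so the profile is not an equilibrium.

No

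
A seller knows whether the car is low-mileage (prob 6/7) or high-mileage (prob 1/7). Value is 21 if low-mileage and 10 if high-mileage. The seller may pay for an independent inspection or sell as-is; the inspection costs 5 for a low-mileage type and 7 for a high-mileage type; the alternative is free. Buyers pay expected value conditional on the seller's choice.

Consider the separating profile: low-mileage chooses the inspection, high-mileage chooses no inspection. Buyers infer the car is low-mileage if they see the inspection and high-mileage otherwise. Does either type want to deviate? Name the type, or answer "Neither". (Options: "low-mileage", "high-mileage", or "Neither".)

high-mileage

The inspection pays 21; no inspection pays 10.
low-mileage: assigned the inspection, nets 21 − 5 = 16; deviating to no inspection nets 10.
high-mileage: assigned no inspection, nets 10; deviating to the inspection nets 21 − 7 = 14.
The high-mileage type gains 4 by deviating.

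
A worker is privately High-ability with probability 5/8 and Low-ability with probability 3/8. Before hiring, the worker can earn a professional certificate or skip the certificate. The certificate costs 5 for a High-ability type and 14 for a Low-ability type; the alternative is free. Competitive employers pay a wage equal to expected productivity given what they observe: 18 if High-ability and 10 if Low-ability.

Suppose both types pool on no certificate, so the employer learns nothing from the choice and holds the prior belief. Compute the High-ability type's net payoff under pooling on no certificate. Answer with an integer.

Pooled wage = 5/8·18 + 3/8·10 = 15.
High-ability pays no cost for no certificate, so net payoff = 15.

15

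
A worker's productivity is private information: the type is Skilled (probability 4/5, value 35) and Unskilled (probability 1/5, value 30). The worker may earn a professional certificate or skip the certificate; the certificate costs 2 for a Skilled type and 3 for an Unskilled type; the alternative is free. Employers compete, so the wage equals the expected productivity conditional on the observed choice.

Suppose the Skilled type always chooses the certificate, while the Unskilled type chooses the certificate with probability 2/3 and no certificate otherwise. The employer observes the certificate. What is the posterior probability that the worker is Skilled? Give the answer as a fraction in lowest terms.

P(the certificate) = (4/5)·1 + (1/5)·(2/3) = 14/15.
By Bayes' rule, P(Skilled | the certificate) = (4/5) / (14/15) = 6/7.

6/7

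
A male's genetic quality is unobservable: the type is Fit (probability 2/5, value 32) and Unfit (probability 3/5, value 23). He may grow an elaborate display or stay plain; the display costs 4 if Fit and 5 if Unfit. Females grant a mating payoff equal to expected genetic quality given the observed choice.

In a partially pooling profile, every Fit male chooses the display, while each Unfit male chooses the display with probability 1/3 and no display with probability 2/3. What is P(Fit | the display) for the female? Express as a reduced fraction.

P(the display) = (2/5)·1 + (3/5)·(1/3) = 3/5.
By Bayes' rule, P(Fit | the display) = (2/5) / (3/5) = 2/3.

2/3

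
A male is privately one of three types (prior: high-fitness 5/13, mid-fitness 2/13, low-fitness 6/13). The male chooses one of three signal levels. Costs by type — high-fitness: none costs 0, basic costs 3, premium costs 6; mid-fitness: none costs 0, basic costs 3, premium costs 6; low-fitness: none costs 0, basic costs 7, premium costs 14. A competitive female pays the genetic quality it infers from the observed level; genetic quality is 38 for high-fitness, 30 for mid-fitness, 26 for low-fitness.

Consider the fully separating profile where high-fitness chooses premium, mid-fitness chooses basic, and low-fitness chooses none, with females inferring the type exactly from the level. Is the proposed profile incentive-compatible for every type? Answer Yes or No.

Separating mating payoffs: premium → 38, basic → 30, none → 26.
high-fitness (assigned premium): none: 26 − 0 = 26; basic: 30 − 3 = 27; premium: 38 − 6 = 32. high-fitness stays.
mid-fitness (assigned basic): none: 26 − 0 = 26; basic: 30 − 3 = 27; premium: 38 − 6 = 32. mid-fitness prefers premium.
low-fitness (assigned none): none: 26 − 0 = 26; basic: 30 − 7 = 23; premium: 38 − 14 = 24. low-fitness stays.
At least one type deviates; the separating profile fails.

No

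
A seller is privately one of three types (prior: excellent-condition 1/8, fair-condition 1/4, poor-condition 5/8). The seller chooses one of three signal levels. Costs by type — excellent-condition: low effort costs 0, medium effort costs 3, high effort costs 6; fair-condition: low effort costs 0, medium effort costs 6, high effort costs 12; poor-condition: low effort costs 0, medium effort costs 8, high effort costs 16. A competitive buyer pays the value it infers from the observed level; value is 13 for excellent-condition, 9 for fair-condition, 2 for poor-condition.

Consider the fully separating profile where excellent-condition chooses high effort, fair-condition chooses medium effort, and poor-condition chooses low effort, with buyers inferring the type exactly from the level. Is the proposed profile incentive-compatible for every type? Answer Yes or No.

Separating prices: high effort → 13, medium effort → 9, low effort → 2.
excellent-condition (assigned high effort): low effort: 2 − 0 = 2; medium effort: 9 − 3 = 6; high effort: 13 − 6 = 7. excellent-condition stays.
fair-condition (assigned medium effort): low effort: 2 − 0 = 2; medium effort: 9 − 6 = 3; high effort: 13 − 12 = 1. fair-condition stays.
poor-condition (assigned low effort): low effort: 2 − 0 = 2; medium effort: 9 − 8 = 1; high effort: 13 − 16 = -3. poor-condition stays.
Every type prefers its assigned level; separation holds.

Yes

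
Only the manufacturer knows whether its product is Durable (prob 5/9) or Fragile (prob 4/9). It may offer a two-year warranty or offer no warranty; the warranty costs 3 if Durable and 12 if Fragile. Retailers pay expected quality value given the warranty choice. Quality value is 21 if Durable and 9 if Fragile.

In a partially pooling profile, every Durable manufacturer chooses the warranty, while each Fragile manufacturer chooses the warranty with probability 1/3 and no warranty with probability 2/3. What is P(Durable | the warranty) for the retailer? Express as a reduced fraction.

15/19

P(the warranty) = (5/9)·1 + (4/9)·(1/3) = 19/27.
By Bayes' rule, P(Durable | the warranty) = (5/9) / (19/27) = 15/19.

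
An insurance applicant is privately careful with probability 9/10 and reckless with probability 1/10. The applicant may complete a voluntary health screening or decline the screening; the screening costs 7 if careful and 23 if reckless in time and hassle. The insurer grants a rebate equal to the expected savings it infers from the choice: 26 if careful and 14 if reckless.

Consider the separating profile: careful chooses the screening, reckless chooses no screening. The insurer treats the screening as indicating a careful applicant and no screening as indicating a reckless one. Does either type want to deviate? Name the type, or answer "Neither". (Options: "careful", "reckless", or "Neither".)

The screening pays 26; no screening pays 14.
careful: assigned the screening, nets 26 − 7 = 19; deviating to no screening nets 14.
reckless: assigned no screening, nets 14; deviating to the screening nets 26 − 23 = 3.
Both types strictly prefer their assigned action; no profitable deviation.

Neither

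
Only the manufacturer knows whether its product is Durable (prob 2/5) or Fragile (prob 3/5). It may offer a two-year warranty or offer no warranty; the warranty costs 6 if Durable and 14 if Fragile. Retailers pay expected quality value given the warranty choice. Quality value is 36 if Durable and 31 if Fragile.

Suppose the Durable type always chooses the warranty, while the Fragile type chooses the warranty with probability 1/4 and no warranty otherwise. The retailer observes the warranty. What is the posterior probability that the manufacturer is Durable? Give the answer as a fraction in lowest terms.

P(the warranty) = (2/5)·1 + (3/5)·(1/4) = 11/20.
By Bayes' rule, P(Durable | the warranty) = (2/5) / (11/20) = 8/11.

8/11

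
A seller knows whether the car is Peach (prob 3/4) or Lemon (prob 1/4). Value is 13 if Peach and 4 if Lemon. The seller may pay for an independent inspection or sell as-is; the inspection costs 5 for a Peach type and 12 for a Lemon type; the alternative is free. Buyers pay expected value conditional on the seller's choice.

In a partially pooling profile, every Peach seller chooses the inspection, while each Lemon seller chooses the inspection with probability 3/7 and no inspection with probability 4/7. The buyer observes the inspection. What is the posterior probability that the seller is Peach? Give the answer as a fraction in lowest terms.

7/8

P(the inspection) = (3/4)·1 + (1/4)·(3/7) = 6/7.
By Bayes' rule, P(Peach | the inspection) = (3/4) / (6/7) = 7/8.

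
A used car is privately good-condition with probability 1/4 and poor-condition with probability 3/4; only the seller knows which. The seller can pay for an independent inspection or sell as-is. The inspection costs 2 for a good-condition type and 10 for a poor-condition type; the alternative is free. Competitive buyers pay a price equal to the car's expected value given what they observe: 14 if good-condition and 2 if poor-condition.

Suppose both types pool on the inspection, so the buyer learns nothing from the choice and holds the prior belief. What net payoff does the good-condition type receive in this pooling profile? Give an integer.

Pooled price = 1/4·14 + 3/4·2 = 5.
good-condition pays cost 2 for the inspection, so net payoff = 5 − 2 = 3.

3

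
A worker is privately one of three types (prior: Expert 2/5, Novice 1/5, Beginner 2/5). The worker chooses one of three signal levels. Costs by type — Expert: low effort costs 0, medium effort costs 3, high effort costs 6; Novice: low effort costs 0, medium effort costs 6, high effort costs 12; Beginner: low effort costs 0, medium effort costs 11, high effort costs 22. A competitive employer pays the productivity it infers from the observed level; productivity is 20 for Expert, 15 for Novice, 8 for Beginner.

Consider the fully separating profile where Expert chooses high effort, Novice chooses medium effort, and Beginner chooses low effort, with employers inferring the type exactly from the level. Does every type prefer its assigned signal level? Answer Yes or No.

Yes

Separating wages: high effort → 20, medium effort → 15, low effort → 8.
Expert (assigned high effort): low effort: 8 − 0 = 8; medium effort: 15 − 3 = 12; high effort: 20 − 6 = 14. Expert stays.
Novice (assigned medium effort): low effort: 8 − 0 = 8; medium effort: 15 − 6 = 9; high effort: 20 − 12 = 8. Novice stays.
Beginner (assigned low effort): low effort: 8 − 0 = 8; medium effort: 15 − 11 = 4; high effort: 20 − 22 = -2. Beginner stays.
Every type prefers its assigned level; separation holds.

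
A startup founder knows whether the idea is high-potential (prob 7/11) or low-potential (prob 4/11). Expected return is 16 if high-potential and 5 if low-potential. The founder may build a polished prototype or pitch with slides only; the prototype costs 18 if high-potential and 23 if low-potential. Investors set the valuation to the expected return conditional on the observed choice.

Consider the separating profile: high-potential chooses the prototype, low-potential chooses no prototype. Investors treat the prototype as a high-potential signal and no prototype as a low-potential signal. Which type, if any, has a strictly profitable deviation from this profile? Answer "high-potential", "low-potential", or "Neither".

The prototype pays 16; no prototype pays 5.
high-potential: assigned the prototype, nets 16 − 18 = -2; deviating to no prototype nets 5.
low-potential: assigned no prototype, nets 5; deviating to the prototype nets 16 − 23 = -7.
The high-potential type gains 7 by deviating.

high-potential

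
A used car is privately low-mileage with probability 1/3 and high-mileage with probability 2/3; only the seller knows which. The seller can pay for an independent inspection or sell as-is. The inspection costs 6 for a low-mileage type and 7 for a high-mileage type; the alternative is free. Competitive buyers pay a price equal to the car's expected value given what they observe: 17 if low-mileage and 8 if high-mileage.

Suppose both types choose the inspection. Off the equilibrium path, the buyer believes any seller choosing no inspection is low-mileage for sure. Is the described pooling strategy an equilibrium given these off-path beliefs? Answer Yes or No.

No

On path, the buyer holds the prior and pays 1/3·17 + 2/3·8 = 11. Off path (no inspection), believing low-mileage, it pays 17.
low-mileage: the inspection nets 11 − 6 = 5; no inspection nets 17. low-mileage would deviate.
high-mileage: the inspection nets 11 − 7 = 4; no inspection nets 17. high-mileage would deviate.
A type deviates, so pooling fails.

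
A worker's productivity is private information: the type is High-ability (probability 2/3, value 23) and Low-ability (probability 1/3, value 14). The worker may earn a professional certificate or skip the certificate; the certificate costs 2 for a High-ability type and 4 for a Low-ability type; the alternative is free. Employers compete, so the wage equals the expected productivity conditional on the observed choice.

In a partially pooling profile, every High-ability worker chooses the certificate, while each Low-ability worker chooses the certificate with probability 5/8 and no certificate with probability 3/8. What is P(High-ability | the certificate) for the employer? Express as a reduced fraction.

P(the certificate) = (2/3)·1 + (1/3)·(5/8) = 7/8.
By Bayes' rule, P(High-ability | the certificate) = (2/3) / (7/8) = 16/21.

16/21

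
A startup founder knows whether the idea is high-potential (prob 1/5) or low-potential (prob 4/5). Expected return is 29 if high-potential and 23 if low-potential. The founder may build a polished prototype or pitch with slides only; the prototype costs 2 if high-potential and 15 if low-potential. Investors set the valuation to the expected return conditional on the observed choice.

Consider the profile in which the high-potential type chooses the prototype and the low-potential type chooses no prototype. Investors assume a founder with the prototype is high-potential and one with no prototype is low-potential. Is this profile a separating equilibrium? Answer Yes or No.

Under these beliefs, the prototype earns valuation 29 and no prototype earns valuation 23.
high-potential: the prototype nets 29 − 2 = 27; no prototype nets 23. high-potential prefers the prototype.
low-potential: the prototype nets 29 − 15 = 14; no prototype nets 23. low-potential prefers no prototype.
Neither type deviates, so the separating profile is an equilibrium.

Yes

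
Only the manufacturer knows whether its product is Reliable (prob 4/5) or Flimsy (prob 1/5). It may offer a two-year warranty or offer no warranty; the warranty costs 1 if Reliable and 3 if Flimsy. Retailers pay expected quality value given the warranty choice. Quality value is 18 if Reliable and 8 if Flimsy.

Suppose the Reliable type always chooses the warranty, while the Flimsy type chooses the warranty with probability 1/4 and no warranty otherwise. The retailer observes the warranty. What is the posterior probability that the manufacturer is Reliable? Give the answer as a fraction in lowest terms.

16/17

P(the warranty) = (4/5)·1 + (1/5)·(1/4) = 17/20.
By Bayes' rule, P(Reliable | the warranty) = (4/5) / (17/20) = 16/17.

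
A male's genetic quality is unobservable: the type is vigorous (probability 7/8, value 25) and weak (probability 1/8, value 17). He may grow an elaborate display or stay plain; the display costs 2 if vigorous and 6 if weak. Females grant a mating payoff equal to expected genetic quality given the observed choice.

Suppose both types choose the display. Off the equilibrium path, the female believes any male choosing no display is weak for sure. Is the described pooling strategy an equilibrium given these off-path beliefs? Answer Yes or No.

Yes

On path, the female holds the prior and pays 7/8·25 + 1/8·17 = 24. Off path (no display), believing weak, it pays 17.
vigorous: the display nets 24 − 2 = 22; no display nets 17. vigorous stays.
weak: the display nets 24 − 6 = 18; no display nets 17. weak stays.
No type deviates, so pooling is sustained.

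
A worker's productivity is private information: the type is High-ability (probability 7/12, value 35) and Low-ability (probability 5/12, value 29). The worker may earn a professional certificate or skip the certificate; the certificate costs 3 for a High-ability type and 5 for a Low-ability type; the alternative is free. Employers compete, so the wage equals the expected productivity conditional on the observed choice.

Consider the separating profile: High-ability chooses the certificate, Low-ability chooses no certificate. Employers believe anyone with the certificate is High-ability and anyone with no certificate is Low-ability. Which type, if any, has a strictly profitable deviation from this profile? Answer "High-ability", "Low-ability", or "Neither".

Low-ability

The certificate pays 35; no certificate pays 29.
High-ability: assigned the certificate, nets 35 − 3 = 32; deviating to no certificate nets 29.
Low-ability: assigned no certificate, nets 29; deviating to the certificate nets 35 − 5 = 30.
The Low-ability type gains 1 by deviating.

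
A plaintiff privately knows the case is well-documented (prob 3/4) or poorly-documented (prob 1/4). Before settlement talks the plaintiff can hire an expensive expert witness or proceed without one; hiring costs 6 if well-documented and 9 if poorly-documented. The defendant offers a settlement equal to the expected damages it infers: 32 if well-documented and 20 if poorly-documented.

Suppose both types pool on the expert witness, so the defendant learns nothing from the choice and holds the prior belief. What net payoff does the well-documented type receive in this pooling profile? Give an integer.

Pooled settlement = 3/4·32 + 1/4·20 = 29.
well-documented pays cost 6 for the expert witness, so net payoff = 29 − 6 = 23.

23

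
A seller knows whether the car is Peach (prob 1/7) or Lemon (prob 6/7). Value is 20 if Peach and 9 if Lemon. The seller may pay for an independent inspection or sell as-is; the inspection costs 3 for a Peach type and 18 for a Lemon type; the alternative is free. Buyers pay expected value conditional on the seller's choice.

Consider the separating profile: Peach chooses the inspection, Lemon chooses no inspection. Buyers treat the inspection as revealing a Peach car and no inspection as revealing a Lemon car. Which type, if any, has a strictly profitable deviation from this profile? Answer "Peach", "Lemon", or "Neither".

The inspection pays 20; no inspection pays 9.
Peach: assigned the inspection, nets 20 − 3 = 17; deviating to no inspection nets 9.
Lemon: assigned no inspection, nets 9; deviating to the inspection nets 20 − 18 = 2.
Both types strictly prefer their assigned action; no profitable deviation.

Neither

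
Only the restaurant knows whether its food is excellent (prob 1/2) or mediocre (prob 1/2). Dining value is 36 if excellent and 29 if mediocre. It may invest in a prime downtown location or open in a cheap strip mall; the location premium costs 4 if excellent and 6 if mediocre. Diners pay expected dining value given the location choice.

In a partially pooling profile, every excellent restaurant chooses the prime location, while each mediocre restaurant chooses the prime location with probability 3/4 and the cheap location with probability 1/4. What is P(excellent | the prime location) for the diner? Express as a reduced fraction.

P(the prime location) = (1/2)·1 + (1/2)·(3/4) = 7/8.
By Bayes' rule, P(excellent | the prime location) = (1/2) / (7/8) = 4/7.

4/7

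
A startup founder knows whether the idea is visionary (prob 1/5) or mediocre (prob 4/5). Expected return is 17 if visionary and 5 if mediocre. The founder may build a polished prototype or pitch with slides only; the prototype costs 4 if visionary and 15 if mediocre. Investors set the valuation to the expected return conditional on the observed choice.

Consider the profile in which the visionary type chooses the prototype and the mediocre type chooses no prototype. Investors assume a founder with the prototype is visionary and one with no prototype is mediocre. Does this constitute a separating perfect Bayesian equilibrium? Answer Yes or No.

Yes

Under these beliefs, the prototype earns valuation 17 and no prototype earns valuation 5.
visionary: the prototype nets 17 − 4 = 13; no prototype nets 5. visionary prefers the prototype.
mediocre: the prototype nets 17 − 15 = 2; no prototype nets 5. mediocre prefers no prototype.
Neither type deviates, so the separating profile is an equilibrium.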